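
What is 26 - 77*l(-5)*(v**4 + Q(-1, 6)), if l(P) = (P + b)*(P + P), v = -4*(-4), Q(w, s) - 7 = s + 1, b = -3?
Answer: -403787974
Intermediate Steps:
Q(w, s) = 8 + s (Q(w, s) = 7 + (s + 1) = 7 + (1 + s) = 8 + s)
v = 16
l(P) = 2*P*(-3 + P) (l(P) = (P - 3)*(P + P) = (-3 + P)*(2*P) = 2*P*(-3 + P))
26 - 77*l(-5)*(v**4 + Q(-1, 6)) = 26 - 77*2*(-5)*(-3 - 5)*(16**4 + (8 + 6)) = 26 - 77*2*(-5)*(-8)*(65536 + 14) = 26 - 6160*65550 = 26 - 77*5244000 = 26 - 403788000 = -403787974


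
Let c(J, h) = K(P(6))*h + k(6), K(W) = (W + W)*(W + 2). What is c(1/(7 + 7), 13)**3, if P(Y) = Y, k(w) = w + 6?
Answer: 2000376000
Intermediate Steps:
k(w) = 6 + w
K(W) = 2*W*(2 + W) (K(W) = (2*W)*(2 + W) = 2*W*(2 + W))
c(J, h) = 12 + 96*h (c(J, h) = (2*6*(2 + 6))*h + (6 + 6) = (2*6*8)*h + 12 = 96*h + 12 = 12 + 96*h)
c(1/(7 + 7), 13)**3 = (12 + 96*13)**3 = (12 + 1248)**3 = 1260**3 = 2000376000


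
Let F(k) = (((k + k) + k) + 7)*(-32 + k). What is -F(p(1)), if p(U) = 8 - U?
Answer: 700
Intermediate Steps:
F(k) = (-32 + k)*(7 + 3*k) (F(k) = ((2*k + k) + 7)*(-32 + k) = (3*k + 7)*(-32 + k) = (7 + 3*k)*(-32 + k) = (-32 + k)*(7 + 3*k))
-F(p(1)) = -(-224 - 89*(8 - 1*1) + 3*(8 - 1*1)**2) = -(-224 - 89*(8 - 1) + 3*(8 - 1)**2) = -(-224 - 89*7 + 3*7**2) = -(-224 - 623 + 3*49) = -(-224 - 623 + 147) = -1*(-700) = 700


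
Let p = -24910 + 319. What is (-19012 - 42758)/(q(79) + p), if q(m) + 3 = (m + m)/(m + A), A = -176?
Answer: 2995845/1192888 ≈ 2.5114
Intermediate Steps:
p = -24591
q(m) = -3 + 2*m/(-176 + m) (q(m) = -3 + (m + m)/(m - 176) = -3 + (2*m)/(-176 + m) = -3 + 2*m/(-176 + m))
(-19012 - 42758)/(q(79) + p) = (-19012 - 42758)/((528 - 1*79)/(-176 + 79) - 24591) = -61770/((528 - 79)/(-97) - 24591) = -61770/(-1/97*449 - 24591) = -61770/(-449/97 - 24591) = -61770/(-2385776/97) = -61770*(-97/2385776) = 2995845/1192888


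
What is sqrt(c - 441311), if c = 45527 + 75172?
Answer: 2*I*sqrt(80153) ≈ 566.23*I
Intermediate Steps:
c = 120699
sqrt(c - 441311) = sqrt(120699 - 441311) = sqrt(-320612) = 2*I*sqrt(80153)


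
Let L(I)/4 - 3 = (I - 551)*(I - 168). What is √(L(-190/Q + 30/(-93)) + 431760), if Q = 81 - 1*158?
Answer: 2*√1133704358999/2387 ≈ 892.13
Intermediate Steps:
Q = -77 (Q = 81 - 158 = -77)
L(I) = 12 + 4*(-551 + I)*(-168 + I) (L(I) = 12 + 4*((I - 551)*(I - 168)) = 12 + 4*((-551 + I)*(-168 + I)) = 12 + 4*(-551 + I)*(-168 + I))
√(L(-190/Q + 30/(-93)) + 431760) = √((370284 - 2876*(-190/(-77) + 30/(-93)) + 4*(-190/(-77) + 30/(-93))²) + 431760) = √((370284 - 2876*(-190*(-1/77) + 30*(-1/93)) + 4*(-190*(-1/77) + 30*(-1/93))²) + 431760) = √((370284 - 2876*(190/77 - 10/31) + 4*(190/77 - 10/31)²) + 431760) = √((370284 - 2876*5120/2387 + 4*(5120/2387)²) + 431760) = √((370284 - 14725120/2387 + 4*(26214400/5697769)) + 431760) = √((370284 - 14725120/2387 + 104857600/5697769) + 431760) = √(2074748692556/5697769 + 431760) = √(4534817435996/5697769) = 2*√1133704358999/2387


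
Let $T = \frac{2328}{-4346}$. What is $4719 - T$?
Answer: $\frac{10255551}{2173} \approx 4719.5$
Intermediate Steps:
$T = - \frac{1164}{2173}$ ($T = 2328 \left(- \frac{1}{4346}\right) = - \frac{1164}{2173} \approx -0.53566$)
$4719 - T = 4719 - - \frac{1164}{2173} = 4719 + \frac{1164}{2173} = \frac{10255551}{2173}$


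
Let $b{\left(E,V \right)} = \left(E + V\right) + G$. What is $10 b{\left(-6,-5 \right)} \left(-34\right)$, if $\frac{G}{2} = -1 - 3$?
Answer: $6460$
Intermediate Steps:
$G = -8$ ($G = 2 \left(-1 - 3\right) = 2 \left(-4\right) = -8$)
$b{\left(E,V \right)} = -8 + E + V$ ($b{\left(E,V \right)} = \left(E + V\right) - 8 = -8 + E + V$)
$10 b{\left(-6,-5 \right)} \left(-34\right) = 10 \left(-8 - 6 - 5\right) \left(-34\right) = 10 \left(-19\right) \left(-34\right) = \left(-190\right) \left(-34\right) = 6460$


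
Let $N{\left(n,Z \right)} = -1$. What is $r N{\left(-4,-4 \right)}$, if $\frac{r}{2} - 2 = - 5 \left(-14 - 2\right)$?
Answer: $-164$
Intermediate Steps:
$r = 164$ ($r = 4 + 2 \left(- 5 \left(-14 - 2\right)\right) = 4 + 2 \left(\left(-5\right) \left(-16\right)\right) = 4 + 2 \cdot 80 = 4 + 160 = 164$)
$r N{\left(-4,-4 \right)} = 164 \left(-1\right) = -164$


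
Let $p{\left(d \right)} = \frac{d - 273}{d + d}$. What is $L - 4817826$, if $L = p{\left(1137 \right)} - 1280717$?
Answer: $- \frac{2311347653}{379} \approx -6.0985 \cdot 10^{6}$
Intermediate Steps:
$p{\left(d \right)} = \frac{-273 + d}{2 d}$
$L = - \frac{485391599}{379}$ ($L = \frac{-273 + 1137}{2 \cdot 1137} - 1280717 = \frac{1}{2} \cdot \frac{1}{1137} \cdot 864 - 1280717 = \frac{144}{379} - 1280717 = - \frac{485391599}{379} \approx -1.2807 \cdot 10^{6}$)
$L - 4817826 = - \frac{485391599}{379} - 4817826 = - \frac{2311347653}{379}$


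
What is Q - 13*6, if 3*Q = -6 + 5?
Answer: -235/3 ≈ -78.333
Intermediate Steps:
Q = -1/3 (Q = (-6 + 5)/3 = (1/3)*(-1) = -1/3 ≈ -0.33333)
Q - 13*6 = -1/3 - 13*6 = -1/3 - 78 = -235/3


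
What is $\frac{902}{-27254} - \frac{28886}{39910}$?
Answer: $- \frac{15831882}{20917445} \approx -0.75687$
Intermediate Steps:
$\frac{902}{-27254} - \frac{28886}{39910} = 902 \left(- \frac{1}{27254}\right) - \frac{1111}{1535} = - \frac{451}{13627} - \frac{1111}{1535} = - \frac{15831882}{20917445}$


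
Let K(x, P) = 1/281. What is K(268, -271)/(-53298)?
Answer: -1/14976738 ≈ -6.6770e-8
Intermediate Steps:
K(x, P) = 1/281
K(268, -271)/(-53298) = (1/281)/(-53298) = (1/281)*(-1/53298) = -1/14976738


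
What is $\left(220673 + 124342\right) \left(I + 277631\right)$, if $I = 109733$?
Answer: $133646390460$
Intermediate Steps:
$\left(220673 + 124342\right) \left(I + 277631\right) = \left(220673 + 124342\right) \left(109733 + 277631\right) = 345015 \cdot 387364 = 133646390460$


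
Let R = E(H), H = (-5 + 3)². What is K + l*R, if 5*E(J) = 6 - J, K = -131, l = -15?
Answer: -137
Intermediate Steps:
H = 4 (H = (-2)² = 4)
E(J) = 6/5 - J/5 (E(J) = (6 - J)/5 = 6/5 - J/5)
R = ⅖ (R = 6/5 - ⅕*4 = 6/5 - ⅘ = ⅖ ≈ 0.40000)
K + l*R = -131 - 15*⅖ = -131 - 6 = -137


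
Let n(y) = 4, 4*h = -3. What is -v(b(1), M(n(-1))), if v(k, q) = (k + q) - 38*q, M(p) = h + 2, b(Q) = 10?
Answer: 145/4 ≈ 36.250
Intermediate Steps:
h = -¾ (h = (¼)*(-3) = -¾ ≈ -0.75000)
M(p) = 5/4 (M(p) = -¾ + 2 = 5/4)
v(k, q) = k - 37*q
-v(b(1), M(n(-1))) = -(10 - 37*5/4) = -(10 - 185/4) = -1*(-145/4) = 145/4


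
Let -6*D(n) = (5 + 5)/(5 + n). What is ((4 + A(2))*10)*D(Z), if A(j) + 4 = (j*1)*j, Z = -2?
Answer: -200/9 ≈ -22.222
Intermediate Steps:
D(n) = -5/(3*(5 + n)) (D(n) = -(5 + 5)/(6*(5 + n)) = -5/(3*(5 + n)))
A(j) = -4 + j**2 (A(j) = -4 + (j*1)*j = -4 + j*j = -4 + j**2)
((4 + A(2))*10)*D(Z) = ((4 + (-4 + 2**2))*10)*(-5/(15 + 3*(-2))) = ((4 + (-4 + 4))*10)*(-5/(15 - 6)) = ((4 + 0)*10)*(-5/9) = (4*10)*(-5*1/9) = 40*(-5/9) = -200/9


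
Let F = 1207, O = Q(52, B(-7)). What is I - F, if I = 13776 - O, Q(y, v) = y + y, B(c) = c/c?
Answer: 12465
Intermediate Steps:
B(c) = 1
Q(y, v) = 2*y
O = 104 (O = 2*52 = 104)
I = 13672 (I = 13776 - 1*104 = 13776 - 104 = 13672)
I - F = 13672 - 1*1207 = 13672 - 1207 = 12465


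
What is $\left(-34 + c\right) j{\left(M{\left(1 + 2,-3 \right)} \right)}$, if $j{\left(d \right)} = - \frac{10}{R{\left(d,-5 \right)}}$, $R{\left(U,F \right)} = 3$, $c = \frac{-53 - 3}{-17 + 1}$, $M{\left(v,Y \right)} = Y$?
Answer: $\frac{305}{3} \approx 101.67$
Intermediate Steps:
$c = \frac{7}{2}$ ($c = - \frac{56}{-16} = \left(-56\right) \left(- \frac{1}{16}\right) = \frac{7}{2} \approx 3.5$)
$j{\left(d \right)} = - \frac{10}{3}$
$\left(-34 + c\right) j{\left(M{\left(1 + 2,-3 \right)} \right)} = \left(-34 + \frac{7}{2}\right) \left(- \frac{10}{3}\right) = \left(- \frac{61}{2}\right) \left(- \frac{10}{3}\right) = \frac{305}{3}$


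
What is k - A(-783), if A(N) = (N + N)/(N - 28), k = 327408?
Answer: 265526322/811 ≈ 3.2741e+5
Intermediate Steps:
A(N) = 2*N/(-28 + N) (A(N) = (2*N)/(-28 + N) = 2*N/(-28 + N))
k - A(-783) = 327408 - 2*(-783)/(-28 - 783) = 327408 - 2*(-783)/(-811) = 327408 - 2*(-783)*(-1)/811 = 327408 - 1*1566/811 = 327408 - 1566/811 = 265526322/811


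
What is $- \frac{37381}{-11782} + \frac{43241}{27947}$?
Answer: $\frac{1554152269}{329271554} \approx 4.72$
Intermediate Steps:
$- \frac{37381}{-11782} + \frac{43241}{27947} = \left(-37381\right) \left(- \frac{1}{11782}\right) + 43241 \cdot \frac{1}{27947} = \frac{37381}{11782} + \frac{43241}{27947} = \frac{1554152269}{329271554}$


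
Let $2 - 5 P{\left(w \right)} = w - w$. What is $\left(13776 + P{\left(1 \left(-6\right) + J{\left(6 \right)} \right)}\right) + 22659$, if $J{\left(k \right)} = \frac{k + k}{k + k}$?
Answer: $\frac{182177}{5} \approx 36435.0$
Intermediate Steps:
$J{\left(k \right)} = 1$ ($J{\left(k \right)} = \frac{2 k}{2 k} = 2 k \frac{1}{2 k} = 1$)
$P{\left(w \right)} = \frac{2}{5}$ ($P{\left(w \right)} = \frac{2}{5} - \frac{w - w}{5} = \frac{2}{5} - 0 = \frac{2}{5} + 0 = \frac{2}{5}$)
$\left(13776 + P{\left(1 \left(-6\right) + J{\left(6 \right)} \right)}\right) + 22659 = \left(13776 + \frac{2}{5}\right) + 22659 = \frac{68882}{5} + 22659 = \frac{182177}{5}$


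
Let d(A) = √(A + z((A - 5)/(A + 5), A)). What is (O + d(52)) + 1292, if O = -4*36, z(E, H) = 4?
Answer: 1148 + 2*√14 ≈ 1155.5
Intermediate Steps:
d(A) = √(4 + A) (d(A) = √(A + 4) = √(4 + A))
O = -144
(O + d(52)) + 1292 = (-144 + √(4 + 52)) + 1292 = (-144 + √56) + 1292 = (-144 + 2*√14) + 1292 = 1148 + 2*√14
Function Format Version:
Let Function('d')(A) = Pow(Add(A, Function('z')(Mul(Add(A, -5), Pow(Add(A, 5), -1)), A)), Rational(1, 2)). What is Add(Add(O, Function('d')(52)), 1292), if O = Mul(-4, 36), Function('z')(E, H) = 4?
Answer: Add(1148, Mul(2, Pow(14, Rational(1, 2)))) ≈ 1155.5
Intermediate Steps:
Function('d')(A) = Pow(Add(4, A), Rational(1, 2)) (Function('d')(A) = Pow(Add(A, 4), Rational(1, 2)) = Pow(Add(4, A), Rational(1, 2)))
O = -144
Add(Add(O, Function('d')(52)), 1292) = Add(Add(-144, Pow(Add(4, 52), Rational(1, 2))), 1292) = Add(Add(-144, Pow(56, Rational(1, 2))), 1292) = Add(Add(-144, Mul(2, Pow(14, Rational(1, 2)))), 1292) = Add(1148, Mul(2, Pow(14, Rational(1, 2))))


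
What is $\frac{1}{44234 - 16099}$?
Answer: $\frac{1}{28135} \approx 3.5543 \cdot 10^{-5}$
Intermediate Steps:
$\frac{1}{44234 - 16099} = \frac{1}{28135}$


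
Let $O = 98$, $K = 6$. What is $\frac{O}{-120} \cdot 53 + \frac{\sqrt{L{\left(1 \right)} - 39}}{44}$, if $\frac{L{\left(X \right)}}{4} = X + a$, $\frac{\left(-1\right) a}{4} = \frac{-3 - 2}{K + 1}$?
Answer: $- \frac{2597}{60} + \frac{i \sqrt{1155}}{308} \approx -43.283 + 0.11034 i$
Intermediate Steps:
$a = \frac{20}{7}$ ($a = - 4 \frac{-3 - 2}{6 + 1} = - 4 \left(- \frac{5}{7}\right) = - 4 \left(\left(-5\right) \frac{1}{7}\right) = \left(-4\right) \left(- \frac{5}{7}\right) = \frac{20}{7} \approx 2.8571$)
$L{\left(X \right)} = \frac{80}{7} + 4 X$ ($L{\left(X \right)} = 4 \left(X + \frac{20}{7}\right) = 4 \left(\frac{20}{7} + X\right) = \frac{80}{7} + 4 X$)
$\frac{O}{-120} \cdot 53 + \frac{\sqrt{L{\left(1 \right)} - 39}}{44} = \frac{98}{-120} \cdot 53 + \frac{\sqrt{\left(\frac{80}{7} + 4 \cdot 1\right) - 39}}{44} = 98 \left(- \frac{1}{120}\right) 53 + \sqrt{\left(\frac{80}{7} + 4\right) - 39} \cdot \frac{1}{44} = \left(- \frac{49}{60}\right) 53 + \sqrt{\frac{108}{7} - 39} \cdot \frac{1}{44} = - \frac{2597}{60} + \sqrt{- \frac{165}{7}} \cdot \frac{1}{44} = - \frac{2597}{60} + \frac{i \sqrt{1155}}{7} \cdot \frac{1}{44} = - \frac{2597}{60} + \frac{i \sqrt{1155}}{308}$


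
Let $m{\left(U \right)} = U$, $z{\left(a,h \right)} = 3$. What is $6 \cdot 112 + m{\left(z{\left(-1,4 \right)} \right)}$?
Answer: $675$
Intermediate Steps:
$6 \cdot 112 + m{\left(z{\left(-1,4 \right)} \right)} = 6 \cdot 112 + 3 = 672 + 3 = 675$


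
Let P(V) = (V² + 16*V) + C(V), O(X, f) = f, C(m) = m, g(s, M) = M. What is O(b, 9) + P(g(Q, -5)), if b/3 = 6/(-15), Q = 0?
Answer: -51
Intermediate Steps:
b = -6/5 (b = 3*(6/(-15)) = 3*(6*(-1/15)) = 3*(-⅖) = -6/5 ≈ -1.2000)
P(V) = V² + 17*V (P(V) = (V² + 16*V) + V = V² + 17*V)
O(b, 9) + P(g(Q, -5)) = 9 - 5*(17 - 5) = 9 - 5*12 = 9 - 60 = -51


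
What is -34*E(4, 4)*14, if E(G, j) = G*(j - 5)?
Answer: 1904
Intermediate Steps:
E(G, j) = G*(-5 + j)
-34*E(4, 4)*14 = -136*(-5 + 4)*14 = -136*(-1)*14 = -34*(-4)*14 = 136*14 = 1904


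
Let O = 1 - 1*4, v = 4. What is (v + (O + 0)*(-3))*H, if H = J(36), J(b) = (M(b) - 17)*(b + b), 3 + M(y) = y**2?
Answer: 1194336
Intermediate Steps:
M(y) = -3 + y**2
O = -3 (O = 1 - 4 = -3)
J(b) = 2*b*(-20 + b**2) (J(b) = ((-3 + b**2) - 17)*(b + b) = (-20 + b**2)*(2*b) = 2*b*(-20 + b**2))
H = 91872 (H = 2*36*(-20 + 36**2) = 2*36*(-20 + 1296) = 2*36*1276 = 91872)
(v + (O + 0)*(-3))*H = (4 + (-3 + 0)*(-3))*91872 = (4 - 3*(-3))*91872 = (4 + 9)*91872 = 13*91872 = 1194336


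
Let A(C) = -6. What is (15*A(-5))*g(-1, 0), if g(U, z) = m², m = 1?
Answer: -90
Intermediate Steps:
g(U, z) = 1 (g(U, z) = 1² = 1)
(15*A(-5))*g(-1, 0) = (15*(-6))*1 = -90*1 = -90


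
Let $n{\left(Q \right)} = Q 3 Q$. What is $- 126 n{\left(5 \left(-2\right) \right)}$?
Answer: $-37800$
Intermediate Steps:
$n{\left(Q \right)} = 3 Q^{2}$ ($n{\left(Q \right)} = 3 Q Q = 3 Q^{2}$)
$- 126 n{\left(5 \left(-2\right) \right)} = - 126 \cdot 3 \left(5 \left(-2\right)\right)^{2} = - 126 \cdot 3 \left(-10\right)^{2} = - 126 \cdot 3 \cdot 100 = \left(-126\right) 300 = -37800$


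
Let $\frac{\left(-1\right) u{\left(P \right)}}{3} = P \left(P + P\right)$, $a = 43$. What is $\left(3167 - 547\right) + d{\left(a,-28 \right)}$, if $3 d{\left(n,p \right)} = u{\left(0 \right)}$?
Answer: $2620$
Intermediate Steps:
$u{\left(P \right)} = - 6 P^{2}$ ($u{\left(P \right)} = - 3 P \left(P + P\right) = - 3 P 2 P = - 3 \cdot 2 P^{2} = - 6 P^{2}$)
$d{\left(n,p \right)} = 0$ ($d{\left(n,p \right)} = \frac{\left(-6\right) 0^{2}}{3} = \frac{\left(-6\right) 0}{3} = \frac{1}{3} \cdot 0 = 0$)
$\left(3167 - 547\right) + d{\left(a,-28 \right)} = \left(3167 - 547\right) + 0 = 2620 + 0 = 2620$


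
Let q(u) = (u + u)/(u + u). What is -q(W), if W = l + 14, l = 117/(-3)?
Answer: -1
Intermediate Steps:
l = -39 (l = 117*(-⅓) = -39)
W = -25 (W = -39 + 14 = -25)
q(u) = 1 (q(u) = (2*u)/((2*u)) = (2*u)*(1/(2*u)) = 1)
-q(W) = -1*1 = -1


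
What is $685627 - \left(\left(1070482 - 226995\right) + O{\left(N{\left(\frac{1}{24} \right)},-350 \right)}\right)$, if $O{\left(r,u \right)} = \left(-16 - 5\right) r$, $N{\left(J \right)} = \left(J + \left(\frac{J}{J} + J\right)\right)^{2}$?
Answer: $- \frac{7576097}{48} \approx -1.5784 \cdot 10^{5}$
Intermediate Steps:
$N{\left(J \right)} = \left(1 + 2 J\right)^{2}$ ($N{\left(J \right)} = \left(J + \left(1 + J\right)\right)^{2} = \left(1 + 2 J\right)^{2}$)
$O{\left(r,u \right)} = - 21 r$
$685627 - \left(\left(1070482 - 226995\right) + O{\left(N{\left(\frac{1}{24} \right)},-350 \right)}\right) = 685627 - \left(\left(1070482 - 226995\right) - 21 \left(1 + \frac{2}{24}\right)^{2}\right) = 685627 - \left(843487 - 21 \left(1 + 2 \cdot \frac{1}{24}\right)^{2}\right) = 685627 - \left(843487 - 21 \left(1 + \frac{1}{12}\right)^{2}\right) = 685627 - \left(843487 - 21 \left(\frac{13}{12}\right)^{2}\right) = 685627 - \left(843487 - \frac{1183}{48}\right) = 685627 - \frac{40486193}{48} = - \frac{7576097}{48}$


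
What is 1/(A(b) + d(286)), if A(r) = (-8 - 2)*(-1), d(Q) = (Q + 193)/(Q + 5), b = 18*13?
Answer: 291/3389 ≈ 0.085866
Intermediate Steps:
b = 234
d(Q) = (193 + Q)/(5 + Q)
A(r) = 10 (A(r) = -10*(-1) = 10)
1/(A(b) + d(286)) = 1/(10 + (193 + 286)/(5 + 286)) = 1/(10 + 479/291) = 1/(3389/291) = 291/3389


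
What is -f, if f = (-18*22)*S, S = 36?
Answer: 14256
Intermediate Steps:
f = -14256 (f = -18*22*36 = -396*36 = -14256)
-f = -1*(-14256) = 14256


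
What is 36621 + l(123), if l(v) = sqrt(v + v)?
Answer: 36621 + sqrt(246) ≈ 36637.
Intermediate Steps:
l(v) = sqrt(2)*sqrt(v) (l(v) = sqrt(2*v) = sqrt(2)*sqrt(v))
36621 + l(123) = 36621 + sqrt(2)*sqrt(123) = 36621 + sqrt(246)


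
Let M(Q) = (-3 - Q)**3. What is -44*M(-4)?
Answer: -44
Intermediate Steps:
-44*M(-4) = -(-44)*(3 - 4)**3 = -(-44)*(-1)**3 = -(-44)*(-1) = -44*1 = -44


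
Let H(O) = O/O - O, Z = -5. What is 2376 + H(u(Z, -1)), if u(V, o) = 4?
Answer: 2373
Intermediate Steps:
H(O) = 1 - O
2376 + H(u(Z, -1)) = 2376 + (1 - 1*4) = 2376 + (1 - 4) = 2376 - 3 = 2373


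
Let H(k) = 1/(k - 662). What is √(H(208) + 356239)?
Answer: √73426557270/454 ≈ 596.86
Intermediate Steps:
H(k) = 1/(-662 + k)
√(H(208) + 356239) = √(1/(-662 + 208) + 356239) = √(1/(-454) + 356239) = √(-1/454 + 356239) = √(161732505/454) = √73426557270/454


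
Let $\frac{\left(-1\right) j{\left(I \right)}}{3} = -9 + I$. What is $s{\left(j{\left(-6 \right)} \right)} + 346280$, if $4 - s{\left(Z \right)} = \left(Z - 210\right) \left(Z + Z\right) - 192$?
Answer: $361326$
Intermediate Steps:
$j{\left(I \right)} = 27 - 3 I$ ($j{\left(I \right)} = - 3 \left(-9 + I\right) = 27 - 3 I$)
$s{\left(Z \right)} = 196 - 2 Z \left(-210 + Z\right)$ ($s{\left(Z \right)} = 4 - \left(\left(Z - 210\right) \left(Z + Z\right) - 192\right) = 4 - \left(\left(-210 + Z\right) 2 Z - 192\right) = 4 - \left(2 Z \left(-210 + Z\right) - 192\right) = 4 - \left(-192 + 2 Z \left(-210 + Z\right)\right) = 196 - 2 Z \left(-210 + Z\right)$)
$s{\left(j{\left(-6 \right)} \right)} + 346280 = \left(196 - 2 \left(27 - -18\right)^{2} + 420 \left(27 - -18\right)\right) + 346280 = \left(196 - 2 \left(27 + 18\right)^{2} + 420 \left(27 + 18\right)\right) + 346280 = \left(196 - 2 \cdot 45^{2} + 420 \cdot 45\right) + 346280 = \left(196 - 4050 + 18900\right) + 346280 = 15046 + 346280 = 361326$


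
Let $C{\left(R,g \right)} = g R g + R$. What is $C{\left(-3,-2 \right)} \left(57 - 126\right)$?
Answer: $1035$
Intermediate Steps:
$C{\left(R,g \right)} = R + R g^{2}$ ($C{\left(R,g \right)} = R g g + R = R g^{2} + R = R + R g^{2}$)
$C{\left(-3,-2 \right)} \left(57 - 126\right) = - 3 \left(1 + \left(-2\right)^{2}\right) \left(57 - 126\right) = - 3 \left(1 + 4\right) \left(-69\right) = \left(-3\right) 5 \left(-69\right) = \left(-15\right) \left(-69\right) = 1035$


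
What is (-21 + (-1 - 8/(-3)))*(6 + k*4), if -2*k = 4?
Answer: 116/3 ≈ 38.667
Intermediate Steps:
k = -2 (k = -½*4 = -2)
(-21 + (-1 - 8/(-3)))*(6 + k*4) = (-21 + (-1 - 8/(-3)))*(6 - 2*4) = (-21 + (-1 - 8*(-1)/3))*(6 - 8) = (-21 + (-1 - 4*(-⅔)))*(-2) = (-21 + (-1 + 8/3))*(-2) = (-21 + 5/3)*(-2) = -58/3*(-2) = 116/3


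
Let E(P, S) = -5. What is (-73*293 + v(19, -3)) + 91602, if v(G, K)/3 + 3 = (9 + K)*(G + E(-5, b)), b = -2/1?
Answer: 70456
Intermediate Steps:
b = -2 (b = -2*1 = -2)
v(G, K) = -9 + 3*(-5 + G)*(9 + K) (v(G, K) = -9 + 3*((9 + K)*(G - 5)) = -9 + 3*((9 + K)*(-5 + G)) = -9 + 3*((-5 + G)*(9 + K)) = -9 + 3*(-5 + G)*(9 + K))
(-73*293 + v(19, -3)) + 91602 = (-73*293 + (-144 - 15*(-3) + 27*19 + 3*19*(-3))) + 91602 = (-21389 + (-144 + 45 + 513 - 171)) + 91602 = (-21389 + 243) + 91602 = -21146 + 91602 = 70456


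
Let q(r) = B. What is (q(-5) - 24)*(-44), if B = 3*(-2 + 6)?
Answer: 528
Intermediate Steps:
B = 12 (B = 3*4 = 12)
q(r) = 12
(q(-5) - 24)*(-44) = (12 - 24)*(-44) = -12*(-44) = 528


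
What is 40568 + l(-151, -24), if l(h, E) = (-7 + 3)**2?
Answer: 40584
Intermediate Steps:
l(h, E) = 16 (l(h, E) = (-4)**2 = 16)
40568 + l(-151, -24) = 40568 + 16 = 40584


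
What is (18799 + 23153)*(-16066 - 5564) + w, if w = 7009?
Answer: -907414751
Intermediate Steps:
(18799 + 23153)*(-16066 - 5564) + w = (18799 + 23153)*(-16066 - 5564) + 7009 = 41952*(-21630) + 7009 = -907421760 + 7009 = -907414751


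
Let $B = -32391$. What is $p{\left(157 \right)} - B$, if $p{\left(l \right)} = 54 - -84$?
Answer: $32529$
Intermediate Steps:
$p{\left(l \right)} = 138$ ($p{\left(l \right)} = 54 + 84 = 138$)
$p{\left(157 \right)} - B = 138 - -32391 = 138 + 32391 = 32529$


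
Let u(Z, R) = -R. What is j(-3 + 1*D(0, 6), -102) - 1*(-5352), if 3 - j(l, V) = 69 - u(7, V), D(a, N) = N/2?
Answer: 5388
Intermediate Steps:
D(a, N) = N/2 (D(a, N) = N*(1/2) = N/2)
j(l, V) = -66 - V (j(l, V) = 3 - (69 - (-1)*V) = 3 - (69 + V) = 3 + (-69 - V) = -66 - V)
j(-3 + 1*D(0, 6), -102) - 1*(-5352) = (-66 - 1*(-102)) - 1*(-5352) = (-66 + 102) + 5352 = 36 + 5352 = 5388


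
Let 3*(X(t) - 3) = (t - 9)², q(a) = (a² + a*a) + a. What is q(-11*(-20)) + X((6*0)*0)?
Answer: 97050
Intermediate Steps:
q(a) = a + 2*a² (q(a) = (a² + a²) + a = 2*a² + a = a + 2*a²)
X(t) = 3 + (-9 + t)²/3 (X(t) = 3 + (t - 9)²/3 = 3 + (-9 + t)²/3)
q(-11*(-20)) + X((6*0)*0) = (-11*(-20))*(1 + 2*(-11*(-20))) + (3 + (-9 + (6*0)*0)²/3) = 220*(1 + 2*220) + (3 + (-9 + 0*0)²/3) = 220*(1 + 440) + (3 + (-9 + 0)²/3) = 220*441 + (3 + (⅓)*(-9)²) = 97020 + (3 + (⅓)*81) = 97020 + (3 + 27) = 97020 + 30 = 97050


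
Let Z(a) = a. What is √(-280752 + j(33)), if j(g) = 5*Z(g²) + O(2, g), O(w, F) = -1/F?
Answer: 2*I*√74952339/33 ≈ 524.7*I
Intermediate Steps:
j(g) = -1/g + 5*g² (j(g) = 5*g² - 1/g = -1/g + 5*g²)
√(-280752 + j(33)) = √(-280752 + (-1 + 5*33³)/33) = √(-280752 + (-1 + 5*35937)/33) = √(-280752 + (-1 + 179685)/33) = √(-280752 + (1/33)*179684) = √(-280752 + 179684/33) = √(-9085132/33) = 2*I*√74952339/33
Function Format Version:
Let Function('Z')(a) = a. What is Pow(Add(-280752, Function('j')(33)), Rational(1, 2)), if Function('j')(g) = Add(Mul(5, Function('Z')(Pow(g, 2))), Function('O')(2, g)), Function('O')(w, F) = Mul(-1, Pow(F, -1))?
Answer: Mul(Rational(2, 33), I, Pow(74952339, Rational(1, 2))) ≈ Mul(524.70, I)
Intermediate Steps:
Function('j')(g) = Add(Mul(-1, Pow(g, -1)), Mul(5, Pow(g, 2))) (Function('j')(g) = Add(Mul(5, Pow(g, 2)), Mul(-1, Pow(g, -1))) = Add(Mul(-1, Pow(g, -1)), Mul(5, Pow(g, 2))))
Pow(Add(-280752, Function('j')(33)), Rational(1, 2)) = Pow(Add(-280752, Mul(Pow(33, -1), Add(-1, Mul(5, Pow(33, 3))))), Rational(1, 2)) = Pow(Add(-280752, Mul(Rational(1, 33), Add(-1, Mul(5, 35937)))), Rational(1, 2)) = Pow(Add(-280752, Mul(Rational(1, 33), Add(-1, 179685))), Rational(1, 2)) = Pow(Add(-280752, Mul(Rational(1, 33), 179684)), Rational(1, 2)) = Pow(Add(-280752, Rational(179684, 33)), Rational(1, 2)) = Pow(Rational(-9085132, 33), Rational(1, 2)) = Mul(Rational(2, 33), I, Pow(74952339, Rational(1, 2)))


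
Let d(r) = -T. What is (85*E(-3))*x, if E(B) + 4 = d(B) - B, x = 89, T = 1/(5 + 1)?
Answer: -52955/6 ≈ -8825.8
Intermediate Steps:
T = ⅙ (T = 1/6 = ⅙ ≈ 0.16667)
d(r) = -⅙ (d(r) = -1*⅙ = -⅙)
E(B) = -25/6 - B (E(B) = -4 + (-⅙ - B) = -25/6 - B)
(85*E(-3))*x = (85*(-25/6 - 1*(-3)))*89 = (85*(-25/6 + 3))*89 = (85*(-7/6))*89 = -595/6*89 = -52955/6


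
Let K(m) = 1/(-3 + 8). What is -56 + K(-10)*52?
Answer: -228/5 ≈ -45.600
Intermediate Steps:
K(m) = ⅕ (K(m) = 1/5 = ⅕)
-56 + K(-10)*52 = -56 + (⅕)*52 = -56 + 52/5 = -228/5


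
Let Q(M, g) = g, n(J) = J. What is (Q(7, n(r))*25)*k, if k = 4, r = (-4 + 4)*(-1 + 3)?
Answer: 0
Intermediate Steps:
r = 0 (r = 0*2 = 0)
(Q(7, n(r))*25)*k = (0*25)*4 = 0*4 = 0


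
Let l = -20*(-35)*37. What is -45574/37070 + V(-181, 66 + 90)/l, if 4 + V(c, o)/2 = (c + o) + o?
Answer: -58547541/48005650 ≈ -1.2196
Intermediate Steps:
V(c, o) = -8 + 2*c + 4*o (V(c, o) = -8 + 2*((c + o) + o) = -8 + 2*(c + 2*o) = -8 + (2*c + 4*o) = -8 + 2*c + 4*o)
l = 25900 (l = 700*37 = 25900)
-45574/37070 + V(-181, 66 + 90)/l = -45574/37070 + (-8 + 2*(-181) + 4*(66 + 90))/25900 = -45574*1/37070 + (-8 - 362 + 4*156)*(1/25900) = -22787/18535 + (-8 - 362 + 624)*(1/25900) = -22787/18535 + 254*(1/25900) = -22787/18535 + 127/12950 = -58547541/48005650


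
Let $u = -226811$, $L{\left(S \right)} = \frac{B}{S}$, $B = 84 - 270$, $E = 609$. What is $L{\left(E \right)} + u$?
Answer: $- \frac{46042695}{203} \approx -2.2681 \cdot 10^{5}$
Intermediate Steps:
$B = -186$
$L{\left(S \right)} = - \frac{186}{S}$
$L{\left(E \right)} + u = - \frac{186}{609} - 226811 = \left(-186\right) \frac{1}{609} - 226811 = - \frac{62}{203} - 226811 = - \frac{46042695}{203}$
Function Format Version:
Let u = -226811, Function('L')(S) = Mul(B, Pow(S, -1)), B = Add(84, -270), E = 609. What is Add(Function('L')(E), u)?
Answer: Rational(-46042695, 203) ≈ -2.2681e+5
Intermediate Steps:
B = -186
Function('L')(S) = Mul(-186, Pow(S, -1))
Add(Function('L')(E), u) = Add(Mul(-186, Pow(609, -1)), -226811) = Add(Mul(-186, Rational(1, 609)), -226811) = Add(Rational(-62, 203), -226811) = Rational(-46042695, 203)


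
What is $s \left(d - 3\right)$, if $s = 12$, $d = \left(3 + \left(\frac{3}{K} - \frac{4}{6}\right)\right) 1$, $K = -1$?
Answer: $-44$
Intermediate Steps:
$d = - \frac{2}{3}$ ($d = \left(3 + \left(\frac{3}{-1} - \frac{4}{6}\right)\right) 1 = \left(3 + \left(3 \left(-1\right) - \frac{2}{3}\right)\right) 1 = \left(3 - \frac{11}{3}\right) 1 = \left(- \frac{2}{3}\right) 1 = - \frac{2}{3} \approx -0.66667$)
$s \left(d - 3\right) = 12 \left(- \frac{2}{3} - 3\right) = 12 \left(- \frac{11}{3}\right) = -44$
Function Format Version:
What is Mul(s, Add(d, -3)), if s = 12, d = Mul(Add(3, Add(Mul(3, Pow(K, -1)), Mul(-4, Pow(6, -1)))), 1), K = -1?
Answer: -44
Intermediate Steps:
d = Rational(-2, 3) (d = Mul(Add(3, Add(Mul(3, Pow(-1, -1)), Mul(-4, Pow(6, -1)))), 1) = Mul(Add(3, Add(Mul(3, -1), Mul(-4, Rational(1, 6)))), 1) = Mul(Add(3, Add(-3, Rational(-2, 3))), 1) = Mul(Add(3, Rational(-11, 3)), 1) = Mul(Rational(-2, 3), 1) = Rational(-2, 3) ≈ -0.66667)
Mul(s, Add(d, -3)) = Mul(12, Add(Rational(-2, 3), -3)) = Mul(12, Rational(-11, 3)) = -44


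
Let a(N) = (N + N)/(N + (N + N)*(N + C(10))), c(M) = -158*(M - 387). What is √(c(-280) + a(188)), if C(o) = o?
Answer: 2*√4152445717/397 ≈ 324.63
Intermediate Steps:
c(M) = 61146 - 158*M (c(M) = -158*(-387 + M) = 61146 - 158*M)
a(N) = 2*N/(N + 2*N*(10 + N)) (a(N) = (N + N)/(N + (N + N)*(N + 10)) = (2*N)/(N + (2*N)*(10 + N)) = (2*N)/(N + 2*N*(10 + N)) = 2*N/(N + 2*N*(10 + N)))
√(c(-280) + a(188)) = √((61146 - 158*(-280)) + 2/(21 + 2*188)) = √((61146 + 44240) + 2/(21 + 376)) = √(105386 + 2/397) = √(41838244/397) = 2*√4152445717/397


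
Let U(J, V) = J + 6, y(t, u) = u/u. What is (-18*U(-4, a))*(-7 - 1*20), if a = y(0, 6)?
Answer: 972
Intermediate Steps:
y(t, u) = 1
a = 1
U(J, V) = 6 + J
(-18*U(-4, a))*(-7 - 1*20) = (-18*(6 - 4))*(-7 - 1*20) = (-18*2)*(-7 - 20) = -36*(-27) = 972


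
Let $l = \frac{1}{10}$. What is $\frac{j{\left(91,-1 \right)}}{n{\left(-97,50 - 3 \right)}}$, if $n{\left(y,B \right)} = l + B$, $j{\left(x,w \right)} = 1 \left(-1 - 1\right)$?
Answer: $- \frac{20}{471} \approx -0.042463$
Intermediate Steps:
$l = \frac{1}{10} \approx 0.1$
$j{\left(x,w \right)} = -2$ ($j{\left(x,w \right)} = 1 \left(-2\right) = -2$)
$n{\left(y,B \right)} = \frac{1}{10} + B$
$\frac{j{\left(91,-1 \right)}}{n{\left(-97,50 - 3 \right)}} = - \frac{2}{\frac{1}{10} + \left(50 - 3\right)} = - \frac{2}{\frac{1}{10} + 47} = - \frac{2}{\frac{471}{10}} = \left(-2\right) \frac{10}{471} = - \frac{20}{471}$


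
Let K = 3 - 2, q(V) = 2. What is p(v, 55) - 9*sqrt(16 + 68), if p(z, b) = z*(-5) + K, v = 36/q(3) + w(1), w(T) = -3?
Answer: -74 - 18*sqrt(21) ≈ -156.49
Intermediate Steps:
K = 1
v = 15 (v = 36/2 - 3 = 36*(1/2) - 3 = 18 - 3 = 15)
p(z, b) = 1 - 5*z (p(z, b) = z*(-5) + 1 = -5*z + 1 = 1 - 5*z)
p(v, 55) - 9*sqrt(16 + 68) = (1 - 5*15) - 9*sqrt(16 + 68) = (1 - 75) - 9*sqrt(84) = -74 - 9*2*sqrt(21) = -74 - 18*sqrt(21)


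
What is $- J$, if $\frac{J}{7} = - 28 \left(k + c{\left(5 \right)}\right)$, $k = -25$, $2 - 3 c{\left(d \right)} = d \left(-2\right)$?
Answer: $-4116$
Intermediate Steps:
$c{\left(d \right)} = \frac{2}{3} + \frac{2 d}{3}$ ($c{\left(d \right)} = \frac{2}{3} - \frac{d \left(-2\right)}{3} = \frac{2}{3} - \frac{\left(-2\right) d}{3} = \frac{2}{3} + \frac{2 d}{3}$)
$J = 4116$ ($J = 7 \left(- 28 \left(-25 + \left(\frac{2}{3} + \frac{2}{3} \cdot 5\right)\right)\right) = 7 \left(- 28 \left(-25 + \left(\frac{2}{3} + \frac{10}{3}\right)\right)\right) = 7 \left(- 28 \left(-25 + 4\right)\right) = 7 \left(\left(-28\right) \left(-21\right)\right) = 7 \cdot 588 = 4116$)
$- J = \left(-1\right) 4116 = -4116$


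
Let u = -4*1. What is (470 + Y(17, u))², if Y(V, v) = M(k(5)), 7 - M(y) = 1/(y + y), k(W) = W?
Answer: 22743361/100 ≈ 2.2743e+5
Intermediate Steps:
u = -4
M(y) = 7 - 1/(2*y) (M(y) = 7 - 1/(y + y) = 7 - 1/(2*y))
Y(V, v) = 69/10 (Y(V, v) = 7 - ½/5 = 7 - ½*⅕ = 7 - ⅒ = 69/10)
(470 + Y(17, u))² = (470 + 69/10)² = (4769/10)² = 22743361/100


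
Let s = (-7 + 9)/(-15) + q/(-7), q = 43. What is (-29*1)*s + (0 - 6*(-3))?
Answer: 21001/105 ≈ 200.01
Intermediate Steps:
s = -659/105 (s = (-7 + 9)/(-15) + 43/(-7) = 2*(-1/15) + 43*(-⅐) = -2/15 - 43/7 = -659/105 ≈ -6.2762)
(-29*1)*s + (0 - 6*(-3)) = -29*1*(-659/105) + (0 - 6*(-3)) = -29*(-659/105) + (0 + 18) = 19111/105 + 18 = 21001/105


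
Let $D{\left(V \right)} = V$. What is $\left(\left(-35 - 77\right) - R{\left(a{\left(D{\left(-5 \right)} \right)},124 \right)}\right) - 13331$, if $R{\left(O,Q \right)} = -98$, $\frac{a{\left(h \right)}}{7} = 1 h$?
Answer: $-13345$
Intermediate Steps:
$a{\left(h \right)} = 7 h$ ($a{\left(h \right)} = 7 \cdot 1 h = 7 h$)
$\left(\left(-35 - 77\right) - R{\left(a{\left(D{\left(-5 \right)} \right)},124 \right)}\right) - 13331 = \left(\left(-35 - 77\right) - -98\right) - 13331 = \left(\left(-35 - 77\right) + 98\right) - 13331 = \left(-112 + 98\right) - 13331 = -14 - 13331 = -13345$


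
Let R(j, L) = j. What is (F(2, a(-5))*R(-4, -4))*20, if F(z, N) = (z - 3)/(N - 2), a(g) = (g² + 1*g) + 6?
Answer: 10/3 ≈ 3.3333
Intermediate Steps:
a(g) = 6 + g + g² (a(g) = (g² + g) + 6 = (g + g²) + 6 = 6 + g + g²)
F(z, N) = (-3 + z)/(-2 + N)
(F(2, a(-5))*R(-4, -4))*20 = (((-3 + 2)/(-2 + (6 - 5 + (-5)²)))*(-4))*20 = ((-1/(-2 + (6 - 5 + 25)))*(-4))*20 = ((-1/(-2 + 26))*(-4))*20 = ((-1/24)*(-4))*20 = (((1/24)*(-1))*(-4))*20 = -1/24*(-4)*20 = (⅙)*20 = 10/3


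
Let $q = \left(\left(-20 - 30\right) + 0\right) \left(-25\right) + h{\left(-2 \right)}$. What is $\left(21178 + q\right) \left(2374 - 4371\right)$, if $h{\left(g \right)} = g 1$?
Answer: $-44784722$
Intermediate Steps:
$h{\left(g \right)} = g$
$q = 1248$ ($q = \left(\left(-20 - 30\right) + 0\right) \left(-25\right) - 2 = \left(-50 + 0\right) \left(-25\right) - 2 = \left(-50\right) \left(-25\right) - 2 = 1250 - 2 = 1248$)
$\left(21178 + q\right) \left(2374 - 4371\right) = \left(21178 + 1248\right) \left(2374 - 4371\right) = 22426 \left(-1997\right) = -44784722$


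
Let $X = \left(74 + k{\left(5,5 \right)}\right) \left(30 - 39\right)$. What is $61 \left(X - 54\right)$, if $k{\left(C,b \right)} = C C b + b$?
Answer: $-115290$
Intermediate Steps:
$k{\left(C,b \right)} = b + b C^{2}$ ($k{\left(C,b \right)} = C^{2} b + b = b C^{2} + b = b + b C^{2}$)
$X = -1836$ ($X = \left(74 + 5 \left(1 + 5^{2}\right)\right) \left(30 - 39\right) = \left(74 + 5 \left(1 + 25\right)\right) \left(-9\right) = \left(74 + 5 \cdot 26\right) \left(-9\right) = \left(74 + 130\right) \left(-9\right) = 204 \left(-9\right) = -1836$)
$61 \left(X - 54\right) = 61 \left(-1836 - 54\right) = 61 \left(-1890\right) = -115290$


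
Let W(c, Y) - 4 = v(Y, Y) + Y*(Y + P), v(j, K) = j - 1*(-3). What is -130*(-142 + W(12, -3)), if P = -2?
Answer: 15990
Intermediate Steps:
v(j, K) = 3 + j (v(j, K) = j + 3 = 3 + j)
W(c, Y) = 7 + Y + Y*(-2 + Y) (W(c, Y) = 4 + ((3 + Y) + Y*(Y - 2)) = 4 + ((3 + Y) + Y*(-2 + Y)) = 4 + (3 + Y + Y*(-2 + Y)) = 7 + Y + Y*(-2 + Y))
-130*(-142 + W(12, -3)) = -130*(-142 + (7 + (-3)² - 1*(-3))) = -130*(-142 + (7 + 9 + 3)) = -130*(-142 + 19) = -130*(-123) = 15990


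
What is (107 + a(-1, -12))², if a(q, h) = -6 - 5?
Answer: 9216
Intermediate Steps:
a(q, h) = -11
(107 + a(-1, -12))² = (107 - 11)² = 96² = 9216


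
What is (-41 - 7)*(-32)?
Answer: 1536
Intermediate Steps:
(-41 - 7)*(-32) = -48*(-32) = 1536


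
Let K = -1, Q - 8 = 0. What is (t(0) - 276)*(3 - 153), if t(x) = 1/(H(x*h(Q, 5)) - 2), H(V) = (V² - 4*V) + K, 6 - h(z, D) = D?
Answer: 41450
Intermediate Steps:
Q = 8 (Q = 8 + 0 = 8)
h(z, D) = 6 - D
H(V) = -1 + V² - 4*V (H(V) = (V² - 4*V) - 1 = -1 + V² - 4*V)
t(x) = 1/(-3 + x² - 4*x) (t(x) = 1/((-1 + (x*(6 - 1*5))² - 4*x*(6 - 1*5)) - 2) = 1/((-1 + (x*(6 - 5))² - 4*x*(6 - 5)) - 2) = 1/((-1 + (x*1)² - 4*x) - 2) = 1/((-1 + x² - 4*x) - 2) = 1/(-3 + x² - 4*x))
(t(0) - 276)*(3 - 153) = (1/(-3 + 0² - 4*0) - 276)*(3 - 153) = (1/(-3 + 0 + 0) - 276)*(-150) = (1/(-3) - 276)*(-150) = (-⅓ - 276)*(-150) = -829/3*(-150) = 41450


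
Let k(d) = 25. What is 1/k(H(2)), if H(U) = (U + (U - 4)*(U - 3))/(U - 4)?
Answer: 1/25 ≈ 0.040000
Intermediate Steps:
H(U) = (U + (-4 + U)*(-3 + U))/(-4 + U)
1/k(H(2)) = 1/25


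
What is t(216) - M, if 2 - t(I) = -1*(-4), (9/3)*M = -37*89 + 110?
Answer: 1059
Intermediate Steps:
M = -1061 (M = (-37*89 + 110)/3 = (-3293 + 110)/3 = (⅓)*(-3183) = -1061)
t(I) = -2 (t(I) = 2 - (-1)*(-4) = 2 - 1*4 = 2 - 4 = -2)
t(216) - M = -2 - 1*(-1061) = -2 + 1061 = 1059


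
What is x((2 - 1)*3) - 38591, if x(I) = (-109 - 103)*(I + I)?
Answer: -39863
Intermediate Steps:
x(I) = -424*I
x((2 - 1)*3) - 38591 = -424*(2 - 1)*3 - 38591 = -424*3 - 38591 = -1272 - 38591 = -39863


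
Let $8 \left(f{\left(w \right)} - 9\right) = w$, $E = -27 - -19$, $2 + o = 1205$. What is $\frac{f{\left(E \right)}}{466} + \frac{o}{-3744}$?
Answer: $- \frac{88441}{290784} \approx -0.30415$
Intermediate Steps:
$o = 1203$ ($o = -2 + 1205 = 1203$)
$E = -8$ ($E = -27 + 19 = -8$)
$f{\left(w \right)} = 9 + \frac{w}{8}$
$\frac{f{\left(E \right)}}{466} + \frac{o}{-3744} = \frac{9 + \frac{1}{8} \left(-8\right)}{466} + \frac{1203}{-3744} = \left(9 - 1\right) \frac{1}{466} + 1203 \left(- \frac{1}{3744}\right) = 8 \cdot \frac{1}{466} - \frac{401}{1248} = \frac{4}{233} - \frac{401}{1248} = - \frac{88441}{290784}$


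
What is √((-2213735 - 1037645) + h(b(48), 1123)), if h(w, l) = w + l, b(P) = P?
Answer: I*√3250209 ≈ 1802.8*I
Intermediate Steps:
h(w, l) = l + w
√((-2213735 - 1037645) + h(b(48), 1123)) = √((-2213735 - 1037645) + (1123 + 48)) = √(-3251380 + 1171) = √(-3250209) = I*√3250209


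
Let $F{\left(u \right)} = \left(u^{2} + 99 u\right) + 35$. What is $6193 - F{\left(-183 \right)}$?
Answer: $-9214$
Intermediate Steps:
$F{\left(u \right)} = 35 + u^{2} + 99 u$
$6193 - F{\left(-183 \right)} = 6193 - \left(35 + \left(-183\right)^{2} + 99 \left(-183\right)\right) = 6193 - \left(35 + 33489 - 18117\right) = 6193 - 15407 = -9214$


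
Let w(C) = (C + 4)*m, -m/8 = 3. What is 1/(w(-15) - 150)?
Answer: 1/114 ≈ 0.0087719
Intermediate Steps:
m = -24 (m = -8*3 = -24)
w(C) = -96 - 24*C (w(C) = (C + 4)*(-24) = (4 + C)*(-24) = -96 - 24*C)
1/(w(-15) - 150) = 1/((-96 - 24*(-15)) - 150) = 1/((-96 + 360) - 150) = 1/(264 - 150) = 1/114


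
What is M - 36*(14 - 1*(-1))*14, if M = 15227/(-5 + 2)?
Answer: -37907/3 ≈ -12636.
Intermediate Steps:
M = -15227/3 (M = 15227/(-3) = 15227*(-⅓) = -15227/3 ≈ -5075.7)
M - 36*(14 - 1*(-1))*14 = -15227/3 - 36*(14 - 1*(-1))*14 = -15227/3 - 36*(14 + 1)*14 = -15227/3 - 36*15*14 = -15227/3 - 540*14 = -15227/3 - 7560 = -37907/3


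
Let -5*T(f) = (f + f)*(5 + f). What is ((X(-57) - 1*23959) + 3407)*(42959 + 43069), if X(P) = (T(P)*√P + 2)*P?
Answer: -1777854648 + 29068517088*I*√57/5 ≈ -1.7779e+9 + 4.3892e+10*I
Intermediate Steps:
T(f) = -2*f*(5 + f)/5 (T(f) = -(f + f)*(5 + f)/5 = -2*f*(5 + f)/5)
X(P) = P*(2 - 2*P^(3/2)*(5 + P)/5) (X(P) = ((-2*P*(5 + P)/5)*√P + 2)*P = (-2*P^(3/2)*(5 + P)/5 + 2)*P = (2 - 2*P^(3/2)*(5 + P)/5)*P = P*(2 - 2*P^(3/2)*(5 + P)/5))
((X(-57) - 1*23959) + 3407)*(42959 + 43069) = (((2*(-57) - 2*(-57)^(5/2)*(5 - 57)/5) - 1*23959) + 3407)*(42959 + 43069) = (((-114 - ⅖*3249*I*√57*(-52)) - 23959) + 3407)*86028 = (((-114 + 337896*I*√57/5) - 23959) + 3407)*86028 = ((-24073 + 337896*I*√57/5) + 3407)*86028 = (-20666 + 337896*I*√57/5)*86028 = -1777854648 + 29068517088*I*√57/5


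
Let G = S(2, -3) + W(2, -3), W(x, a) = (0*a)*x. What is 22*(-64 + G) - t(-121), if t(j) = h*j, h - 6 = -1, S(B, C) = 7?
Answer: -649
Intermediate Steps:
h = 5 (h = 6 - 1 = 5)
W(x, a) = 0 (W(x, a) = 0*x = 0)
t(j) = 5*j
G = 7 (G = 7 + 0 = 7)
22*(-64 + G) - t(-121) = 22*(-64 + 7) - 5*(-121) = 22*(-57) - 1*(-605) = -1254 + 605 = -649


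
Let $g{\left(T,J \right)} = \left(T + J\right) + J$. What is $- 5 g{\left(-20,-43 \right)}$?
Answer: $530$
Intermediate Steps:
$g{\left(T,J \right)} = T + 2 J$ ($g{\left(T,J \right)} = \left(J + T\right) + J = T + 2 J$)
$- 5 g{\left(-20,-43 \right)} = - 5 \left(-20 + 2 \left(-43\right)\right) = - 5 \left(-20 - 86\right) = \left(-5\right) \left(-106\right) = 530$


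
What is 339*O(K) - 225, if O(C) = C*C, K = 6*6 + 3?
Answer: 515394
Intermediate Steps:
K = 39 (K = 36 + 3 = 39)
O(C) = C**2
339*O(K) - 225 = 339*39**2 - 225 = 339*1521 - 225 = 515619 - 225 = 515394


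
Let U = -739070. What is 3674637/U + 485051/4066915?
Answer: -2917189938457/601146973810 ≈ -4.8527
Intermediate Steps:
3674637/U + 485051/4066915 = 3674637/(-739070) + 485051/4066915 = 3674637*(-1/739070) + 485051*(1/4066915) = -3674637/739070 + 485051/4066915 = -2917189938457/601146973810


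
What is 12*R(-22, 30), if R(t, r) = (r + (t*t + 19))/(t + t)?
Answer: -1599/11 ≈ -145.36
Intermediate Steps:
R(t, r) = (19 + r + t**2)/(2*t) (R(t, r) = (r + (t**2 + 19))/((2*t)) = (r + (19 + t**2))*(1/(2*t)) = (19 + r + t**2)*(1/(2*t)) = (19 + r + t**2)/(2*t))
12*R(-22, 30) = 12*((1/2)*(19 + 30 + (-22)**2)/(-22)) = 12*((1/2)*(-1/22)*(19 + 30 + 484)) = 12*((1/2)*(-1/22)*533) = 12*(-533/44) = -1599/11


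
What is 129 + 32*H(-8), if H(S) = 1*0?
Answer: 129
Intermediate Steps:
H(S) = 0
129 + 32*H(-8) = 129 + 32*0 = 129 + 0 = 129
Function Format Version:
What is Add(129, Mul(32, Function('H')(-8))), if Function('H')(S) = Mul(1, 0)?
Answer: 129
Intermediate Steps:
Function('H')(S) = 0
Add(129, Mul(32, Function('H')(-8))) = Add(129, Mul(32, 0)) = Add(129, 0) = 129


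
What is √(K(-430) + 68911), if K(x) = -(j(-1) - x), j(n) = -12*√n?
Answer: √(68481 + 12*I) ≈ 261.69 + 0.023*I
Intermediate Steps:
K(x) = x + 12*I (K(x) = -(-12*I - x) = -(-x - 12*I) = x + 12*I)
√(K(-430) + 68911) = √((-430 + 12*I) + 68911) = √(68481 + 12*I)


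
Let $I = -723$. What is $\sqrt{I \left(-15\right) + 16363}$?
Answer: $2 \sqrt{6802} \approx 164.95$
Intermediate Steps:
$\sqrt{I \left(-15\right) + 16363} = \sqrt{\left(-723\right) \left(-15\right) + 16363} = \sqrt{10845 + 16363} = \sqrt{27208} = 2 \sqrt{6802}$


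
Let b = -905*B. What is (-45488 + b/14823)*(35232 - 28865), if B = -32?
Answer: -4292883940688/14823 ≈ -2.8961e+8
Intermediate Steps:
b = 28960 (b = -905*(-32) = 28960)
(-45488 + b/14823)*(35232 - 28865) = (-45488 + 28960/14823)*(35232 - 28865) = (-45488 + 28960*(1/14823))*6367 = (-45488 + 28960/14823)*6367 = -674239664/14823*6367 = -4292883940688/14823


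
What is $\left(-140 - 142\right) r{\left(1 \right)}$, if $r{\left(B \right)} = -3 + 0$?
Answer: $846$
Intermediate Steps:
$r{\left(B \right)} = -3$
$\left(-140 - 142\right) r{\left(1 \right)} = \left(-140 - 142\right) \left(-3\right) = \left(-282\right) \left(-3\right) = 846$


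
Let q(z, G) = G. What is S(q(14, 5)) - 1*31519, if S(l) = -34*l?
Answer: -31689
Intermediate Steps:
S(q(14, 5)) - 1*31519 = -34*5 - 1*31519 = -170 - 31519 = -31689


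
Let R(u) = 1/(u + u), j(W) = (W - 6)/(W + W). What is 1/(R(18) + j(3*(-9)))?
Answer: 36/23 ≈ 1.5652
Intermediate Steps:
j(W) = (-6 + W)/(2*W) (j(W) = (-6 + W)/((2*W)) = (-6 + W)*(1/(2*W)) = (-6 + W)/(2*W))
R(u) = 1/(2*u)
1/(R(18) + j(3*(-9))) = 1/((1/2)/18 + (-6 + 3*(-9))/(2*((3*(-9))))) = 1/((1/2)*(1/18) + (1/2)*(-6 - 27)/(-27)) = 1/(1/36 + (1/2)*(-1/27)*(-33)) = 1/(1/36 + 11/18) = 1/(23/36) = 36/23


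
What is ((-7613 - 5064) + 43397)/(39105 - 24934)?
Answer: 30720/14171 ≈ 2.1678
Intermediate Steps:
((-7613 - 5064) + 43397)/(39105 - 24934) = (-12677 + 43397)/14171 = 30720*(1/14171) = 30720/14171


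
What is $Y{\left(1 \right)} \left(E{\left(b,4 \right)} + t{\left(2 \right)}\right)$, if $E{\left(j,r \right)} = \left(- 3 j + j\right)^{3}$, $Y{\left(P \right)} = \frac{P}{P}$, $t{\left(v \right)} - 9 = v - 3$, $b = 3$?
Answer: $-208$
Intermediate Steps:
$t{\left(v \right)} = 6 + v$ ($t{\left(v \right)} = 9 + \left(v - 3\right) = 9 + \left(-3 + v\right) = 6 + v$)
$Y{\left(P \right)} = 1$
$E{\left(j,r \right)} = - 8 j^{3}$ ($E{\left(j,r \right)} = \left(- 2 j\right)^{3} = - 8 j^{3}$)
$Y{\left(1 \right)} \left(E{\left(b,4 \right)} + t{\left(2 \right)}\right) = 1 \left(- 8 \cdot 3^{3} + \left(6 + 2\right)\right) = 1 \left(\left(-8\right) 27 + 8\right) = 1 \left(-216 + 8\right) = 1 \left(-208\right) = -208$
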